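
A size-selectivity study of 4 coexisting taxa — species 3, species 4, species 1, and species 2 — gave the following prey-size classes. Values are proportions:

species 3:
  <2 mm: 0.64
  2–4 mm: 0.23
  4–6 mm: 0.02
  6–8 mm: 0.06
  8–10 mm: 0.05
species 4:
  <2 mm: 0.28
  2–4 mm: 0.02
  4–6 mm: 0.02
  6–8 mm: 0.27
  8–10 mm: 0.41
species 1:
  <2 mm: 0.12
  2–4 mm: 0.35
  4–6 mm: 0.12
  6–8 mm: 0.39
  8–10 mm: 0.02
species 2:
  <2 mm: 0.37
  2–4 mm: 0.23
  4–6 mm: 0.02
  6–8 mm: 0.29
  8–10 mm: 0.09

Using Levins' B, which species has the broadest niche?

Σp_3ᵢ² = 0.64² + 0.23² + 0.02² + 0.06² + 0.05² = 0.4096 + 0.0529 + 0.0004 + 0.0036 + 0.0025 = 0.4690
B_3 = 1 / 0.4690 = 2.1322
Σp_4ᵢ² = 0.28² + 0.02² + 0.02² + 0.27² + 0.41² = 0.0784 + 0.0004 + 0.0004 + 0.0729 + 0.1681 = 0.3202
B_4 = 1 / 0.3202 = 3.1230
Σp_1ᵢ² = 0.12² + 0.35² + 0.12² + 0.39² + 0.02² = 0.0144 + 0.1225 + 0.0144 + 0.1521 + 0.0004 = 0.3038
B_1 = 1 / 0.3038 = 3.2916
Σp_2ᵢ² = 0.37² + 0.23² + 0.02² + 0.29² + 0.09² = 0.1369 + 0.0529 + 0.0004 + 0.0841 + 0.0081 = 0.2824
B_2 = 1 / 0.2824 = 3.5411
Highest B → broadest niche (most generalist): species 2 (B = 3.54).

species 2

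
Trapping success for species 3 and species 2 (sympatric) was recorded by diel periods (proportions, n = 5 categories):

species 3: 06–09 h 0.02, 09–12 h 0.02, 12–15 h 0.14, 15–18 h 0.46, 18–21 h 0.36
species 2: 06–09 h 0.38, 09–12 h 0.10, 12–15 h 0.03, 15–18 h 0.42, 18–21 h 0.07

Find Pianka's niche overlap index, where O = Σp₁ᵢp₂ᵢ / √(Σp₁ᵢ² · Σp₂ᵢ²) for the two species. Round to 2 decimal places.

Σ p₁ᵢp₂ᵢ = 0.0076 + 0.0020 + 0.0042 + 0.1932 + 0.0252 = 0.2322
Σp_1ᵢ² = 0.02² + 0.02² + 0.14² + 0.46² + 0.36² = 0.0004 + 0.0004 + 0.0196 + 0.2116 + 0.1296 = 0.3616
Σp_2ᵢ² = 0.38² + 0.10² + 0.03² + 0.42² + 0.07² = 0.1444 + 0.0100 + 0.0009 + 0.1764 + 0.0049 = 0.3366
O = 0.2322 / √(0.3616 × 0.3366) = 0.2322 / 0.34888 = 0.6656

0.67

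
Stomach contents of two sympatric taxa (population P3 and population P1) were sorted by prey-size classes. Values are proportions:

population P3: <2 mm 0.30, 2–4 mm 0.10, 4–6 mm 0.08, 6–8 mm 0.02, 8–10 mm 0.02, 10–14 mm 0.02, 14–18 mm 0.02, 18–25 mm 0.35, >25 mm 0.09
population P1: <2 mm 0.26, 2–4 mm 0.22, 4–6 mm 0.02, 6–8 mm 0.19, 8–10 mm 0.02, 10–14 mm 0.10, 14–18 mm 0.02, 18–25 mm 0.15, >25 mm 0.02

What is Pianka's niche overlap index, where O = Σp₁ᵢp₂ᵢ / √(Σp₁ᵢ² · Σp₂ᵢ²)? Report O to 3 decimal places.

0.771

Σ p₁ᵢp₂ᵢ = 0.0780 + 0.0220 + 0.0016 + 0.0038 + 0.0004 + 0.0020 + 0.0004 + 0.0525 + 0.0018 = 0.1625
Σp_1ᵢ² = 0.30² + 0.10² + 0.08² + 0.02² + 0.02² + 0.02² + 0.02² + 0.35² + 0.09² = 0.0900 + 0.0100 + 0.0064 + 0.0004 + 0.0004 + 0.0004 + 0.0004 + 0.1225 + 0.0081 = 0.2386
Σp_2ᵢ² = 0.26² + 0.22² + 0.02² + 0.19² + 0.02² + 0.10² + 0.02² + 0.15² + 0.02² = 0.0676 + 0.0484 + 0.0004 + 0.0361 + 0.0004 + 0.0100 + 0.0004 + 0.0225 + 0.0004 = 0.1862
O = 0.1625 / √(0.2386 × 0.1862) = 0.1625 / 0.210778 = 0.77095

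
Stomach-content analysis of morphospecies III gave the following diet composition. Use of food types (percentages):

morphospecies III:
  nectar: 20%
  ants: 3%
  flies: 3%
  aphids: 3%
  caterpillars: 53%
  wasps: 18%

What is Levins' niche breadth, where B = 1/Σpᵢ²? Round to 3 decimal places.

Convert percentages to proportions (divide by 100).
Σpᵢ² = 0.20² + 0.03² + 0.03² + 0.03² + 0.53² + 0.18² = 0.0400 + 0.0009 + 0.0009 + 0.0009 + 0.2809 + 0.0324 = 0.3560
B = 1 / 0.3560 = 2.80899

2.809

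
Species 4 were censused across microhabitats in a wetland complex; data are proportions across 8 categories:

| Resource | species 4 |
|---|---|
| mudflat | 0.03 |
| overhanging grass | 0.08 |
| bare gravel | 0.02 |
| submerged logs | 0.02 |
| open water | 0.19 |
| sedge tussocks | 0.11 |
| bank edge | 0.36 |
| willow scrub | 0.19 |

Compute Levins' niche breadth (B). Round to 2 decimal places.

4.50

Σpᵢ² = 0.03² + 0.08² + 0.02² + 0.02² + 0.19² + 0.11² + 0.36² + 0.19² = 0.0009 + 0.0064 + 0.0004 + 0.0004 + 0.0361 + 0.0121 + 0.1296 + 0.0361 = 0.2220
B = 1 / 0.2220 = 4.5045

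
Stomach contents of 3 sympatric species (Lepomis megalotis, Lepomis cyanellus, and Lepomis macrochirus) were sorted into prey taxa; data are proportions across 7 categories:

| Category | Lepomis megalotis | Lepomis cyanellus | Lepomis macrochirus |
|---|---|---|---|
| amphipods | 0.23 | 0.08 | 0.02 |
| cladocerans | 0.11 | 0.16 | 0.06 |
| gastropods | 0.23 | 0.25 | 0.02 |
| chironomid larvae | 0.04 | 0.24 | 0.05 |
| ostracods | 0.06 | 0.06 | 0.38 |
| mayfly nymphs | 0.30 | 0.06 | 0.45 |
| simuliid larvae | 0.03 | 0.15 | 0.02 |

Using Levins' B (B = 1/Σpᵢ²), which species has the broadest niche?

Σp_megaᵢ² = 0.23² + 0.11² + 0.23² + 0.04² + 0.06² + 0.30² + 0.03² = 0.0529 + 0.0121 + 0.0529 + 0.0016 + 0.0036 + 0.0900 + 0.0009 = 0.2140
B_mega = 1 / 0.2140 = 4.6729
Σp_cyanᵢ² = 0.08² + 0.16² + 0.25² + 0.24² + 0.06² + 0.06² + 0.15² = 0.0064 + 0.0256 + 0.0625 + 0.0576 + 0.0036 + 0.0036 + 0.0225 = 0.1818
B_cyan = 1 / 0.1818 = 5.5006
Σp_macrᵢ² = 0.02² + 0.06² + 0.02² + 0.05² + 0.38² + 0.45² + 0.02² = 0.0004 + 0.0036 + 0.0004 + 0.0025 + 0.1444 + 0.2025 + 0.0004 = 0.3542
B_macr = 1 / 0.3542 = 2.8233
Highest B → broadest niche (most generalist): Lepomis cyanellus (B = 5.50).

Lepomis cyanellus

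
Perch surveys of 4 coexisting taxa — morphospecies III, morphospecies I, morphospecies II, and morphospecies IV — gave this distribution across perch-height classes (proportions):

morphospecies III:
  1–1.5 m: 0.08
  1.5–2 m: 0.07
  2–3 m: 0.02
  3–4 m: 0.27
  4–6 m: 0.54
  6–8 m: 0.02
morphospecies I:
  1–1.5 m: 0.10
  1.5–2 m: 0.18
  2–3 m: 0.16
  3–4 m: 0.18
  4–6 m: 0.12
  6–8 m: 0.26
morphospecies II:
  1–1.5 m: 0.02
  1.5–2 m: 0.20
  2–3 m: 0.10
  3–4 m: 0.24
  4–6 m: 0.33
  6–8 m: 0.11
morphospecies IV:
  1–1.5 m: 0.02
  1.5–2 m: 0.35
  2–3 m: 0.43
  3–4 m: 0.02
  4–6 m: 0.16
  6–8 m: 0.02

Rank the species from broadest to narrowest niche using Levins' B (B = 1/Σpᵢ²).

Σp_IIIᵢ² = 0.08² + 0.07² + 0.02² + 0.27² + 0.54² + 0.02² = 0.0064 + 0.0049 + 0.0004 + 0.0729 + 0.2916 + 0.0004 = 0.3766
B_III = 1 / 0.3766 = 2.6553
Σp_Iᵢ² = 0.10² + 0.18² + 0.16² + 0.18² + 0.12² + 0.26² = 0.0100 + 0.0324 + 0.0256 + 0.0324 + 0.0144 + 0.0676 = 0.1824
B_I = 1 / 0.1824 = 5.4825
Σp_IIᵢ² = 0.02² + 0.20² + 0.10² + 0.24² + 0.33² + 0.11² = 0.0004 + 0.0400 + 0.0100 + 0.0576 + 0.1089 + 0.0121 = 0.2290
B_II = 1 / 0.2290 = 4.3668
Σp_IVᵢ² = 0.02² + 0.35² + 0.43² + 0.02² + 0.16² + 0.02² = 0.0004 + 0.1225 + 0.1849 + 0.0004 + 0.0256 + 0.0004 = 0.3342
B_IV = 1 / 0.3342 = 2.9922
Ranking by B (broadest → narrowest): morphospecies I (5.48) > morphospecies II (4.37) > morphospecies IV (2.99) > morphospecies III (2.66)

morphospecies I > morphospecies II > morphospecies IV > morphospecies III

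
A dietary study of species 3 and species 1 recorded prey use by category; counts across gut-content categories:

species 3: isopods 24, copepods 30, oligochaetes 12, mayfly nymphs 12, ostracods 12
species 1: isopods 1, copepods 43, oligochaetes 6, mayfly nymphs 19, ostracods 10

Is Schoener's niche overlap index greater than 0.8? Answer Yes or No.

No

Proportions for species 3 (n=90): 24/90=0.2667, 30/90=0.3333, 12/90=0.1333, 12/90=0.1333, 12/90=0.1333
Proportions for species 1 (n=79): 1/79=0.0127, 43/79=0.5443, 6/79=0.0759, 19/79=0.2405, 10/79=0.1266
Σ|p₁ᵢ − p₂ᵢ| = 0.2540 + 0.2110 + 0.0574 + 0.1072 + 0.0067 = 0.6363
D = 1 − ½ × 0.6363 = 1 − 0.31815 = 0.68185
D = 0.68185 < 0.8 → No.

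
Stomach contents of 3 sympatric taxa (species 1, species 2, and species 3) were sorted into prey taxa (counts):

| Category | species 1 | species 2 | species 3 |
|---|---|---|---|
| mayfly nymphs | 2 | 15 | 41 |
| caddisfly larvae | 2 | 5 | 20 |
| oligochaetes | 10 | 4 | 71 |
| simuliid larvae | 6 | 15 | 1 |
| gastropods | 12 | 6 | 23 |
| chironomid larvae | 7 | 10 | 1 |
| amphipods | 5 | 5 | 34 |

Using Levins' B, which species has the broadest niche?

Proportions for species 1 (n=44): 2/44=0.0455, 2/44=0.0455, 10/44=0.2273, 6/44=0.1364, 12/44=0.2727, 7/44=0.1591, 5/44=0.1136
Proportions for species 2 (n=60): 15/60=0.2500, 5/60=0.0833, 4/60=0.0667, 15/60=0.2500, 6/60=0.1000, 10/60=0.1667, 5/60=0.0833
Proportions for species 3 (n=191): 41/191=0.2147, 20/191=0.1047, 71/191=0.3717, 1/191=0.0052, 23/191=0.1204, 1/191=0.0052, 34/191=0.1780
Σp_1ᵢ² = 0.0455² + 0.0455² + 0.2273² + 0.1364² + 0.2727² + 0.1591² + 0.1136² = 0.002070 + 0.002070 + 0.051665 + 0.018605 + 0.074365 + 0.025313 + 0.012905 = 0.186993
B_1 = 1 / 0.186993 = 5.3478
Σp_2ᵢ² = 0.2500² + 0.0833² + 0.0667² + 0.2500² + 0.1000² + 0.1667² + 0.0833² = 0.062500 + 0.006939 + 0.004449 + 0.062500 + 0.010000 + 0.027789 + 0.006939 = 0.181116
B_2 = 1 / 0.181116 = 5.5213
Σp_3ᵢ² = 0.2147² + 0.1047² + 0.3717² + 0.0052² + 0.1204² + 0.0052² + 0.1780² = 0.046096 + 0.010962 + 0.138161 + 0.000027 + 0.014496 + 0.000027 + 0.031684 = 0.241453
B_3 = 1 / 0.241453 = 4.1416
Highest B → broadest niche (most generalist): species 2 (B = 5.52).

species 2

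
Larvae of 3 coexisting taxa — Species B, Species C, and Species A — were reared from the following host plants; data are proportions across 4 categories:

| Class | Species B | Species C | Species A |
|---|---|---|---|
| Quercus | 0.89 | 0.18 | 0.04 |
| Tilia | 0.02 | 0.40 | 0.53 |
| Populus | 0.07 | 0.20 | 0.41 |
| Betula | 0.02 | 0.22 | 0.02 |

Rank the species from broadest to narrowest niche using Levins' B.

Σp_Bᵢ² = 0.89² + 0.02² + 0.07² + 0.02² = 0.7921 + 0.0004 + 0.0049 + 0.0004 = 0.7978
B_B = 1 / 0.7978 = 1.2534
Σp_Cᵢ² = 0.18² + 0.40² + 0.20² + 0.22² = 0.0324 + 0.1600 + 0.0400 + 0.0484 = 0.2808
B_C = 1 / 0.2808 = 3.5613
Σp_Aᵢ² = 0.04² + 0.53² + 0.41² + 0.02² = 0.0016 + 0.2809 + 0.1681 + 0.0004 = 0.4510
B_A = 1 / 0.4510 = 2.2173
Ranking by B (broadest → narrowest): Species C (3.56) > Species A (2.22) > Species B (1.25)

Species C > Species A > Species B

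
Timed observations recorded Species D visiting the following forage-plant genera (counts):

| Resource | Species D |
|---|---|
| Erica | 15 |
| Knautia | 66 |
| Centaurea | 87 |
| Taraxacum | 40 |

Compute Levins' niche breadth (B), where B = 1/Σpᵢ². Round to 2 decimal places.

Proportions for Species D (n=208): 15/208=0.0721, 66/208=0.3173, 87/208=0.4183, 40/208=0.1923
Σpᵢ² = 0.0721² + 0.3173² + 0.4183² + 0.1923² = 0.005198 + 0.100679 + 0.174975 + 0.036979 = 0.317831
B = 1 / 0.317831 = 3.1463

3.15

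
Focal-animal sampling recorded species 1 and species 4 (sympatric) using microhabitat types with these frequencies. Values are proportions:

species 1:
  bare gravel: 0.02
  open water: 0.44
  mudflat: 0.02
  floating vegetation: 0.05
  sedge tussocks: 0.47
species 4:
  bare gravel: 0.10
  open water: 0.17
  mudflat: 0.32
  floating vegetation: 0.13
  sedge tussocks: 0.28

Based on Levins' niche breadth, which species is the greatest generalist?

Σp_1ᵢ² = 0.02² + 0.44² + 0.02² + 0.05² + 0.47² = 0.0004 + 0.1936 + 0.0004 + 0.0025 + 0.2209 = 0.4178
B_1 = 1 / 0.4178 = 2.3935
Σp_4ᵢ² = 0.10² + 0.17² + 0.32² + 0.13² + 0.28² = 0.0100 + 0.0289 + 0.1024 + 0.0169 + 0.0784 = 0.2366
B_4 = 1 / 0.2366 = 4.2265
Highest B → broadest niche (most generalist): species 4 (B = 4.23).

species 4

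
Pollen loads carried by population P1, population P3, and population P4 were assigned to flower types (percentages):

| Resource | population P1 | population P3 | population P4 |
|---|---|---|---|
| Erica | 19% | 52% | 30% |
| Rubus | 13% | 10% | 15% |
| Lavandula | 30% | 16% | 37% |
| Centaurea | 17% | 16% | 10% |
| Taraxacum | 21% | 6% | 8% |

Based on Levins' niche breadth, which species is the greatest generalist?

Convert percentages to proportions (divide by 100).
Σp_P1ᵢ² = 0.19² + 0.13² + 0.30² + 0.17² + 0.21² = 0.0361 + 0.0169 + 0.0900 + 0.0289 + 0.0441 = 0.2160
B_P1 = 1 / 0.2160 = 4.6296
Σp_P3ᵢ² = 0.52² + 0.10² + 0.16² + 0.16² + 0.06² = 0.2704 + 0.0100 + 0.0256 + 0.0256 + 0.0036 = 0.3352
B_P3 = 1 / 0.3352 = 2.9833
Σp_P4ᵢ² = 0.30² + 0.15² + 0.37² + 0.10² + 0.08² = 0.0900 + 0.0225 + 0.1369 + 0.0100 + 0.0064 = 0.2658
B_P4 = 1 / 0.2658 = 3.7622
Highest B → broadest niche (most generalist): population P1 (B = 4.63).

population P1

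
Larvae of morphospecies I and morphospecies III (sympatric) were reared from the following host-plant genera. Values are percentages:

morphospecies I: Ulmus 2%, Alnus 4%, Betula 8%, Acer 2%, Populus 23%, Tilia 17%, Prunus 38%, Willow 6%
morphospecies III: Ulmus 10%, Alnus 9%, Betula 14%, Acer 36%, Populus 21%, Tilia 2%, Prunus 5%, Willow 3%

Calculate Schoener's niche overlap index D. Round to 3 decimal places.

0.470

Convert percentages to proportions (divide by 100).
Σ|p₁ᵢ − p₂ᵢ| = 0.08 + 0.05 + 0.06 + 0.34 + 0.02 + 0.15 + 0.33 + 0.03 = 1.06
D = 1 − ½ × 1.06 = 1 − 0.530 = 0.47000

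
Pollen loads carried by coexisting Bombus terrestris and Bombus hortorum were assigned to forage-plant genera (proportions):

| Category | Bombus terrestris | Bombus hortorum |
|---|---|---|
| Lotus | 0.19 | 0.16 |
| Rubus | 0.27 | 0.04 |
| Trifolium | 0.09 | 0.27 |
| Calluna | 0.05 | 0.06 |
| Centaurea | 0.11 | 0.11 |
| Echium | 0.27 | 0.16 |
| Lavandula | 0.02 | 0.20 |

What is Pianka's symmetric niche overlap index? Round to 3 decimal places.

0.663

Σ p₁ᵢp₂ᵢ = 0.0304 + 0.0108 + 0.0243 + 0.0030 + 0.0121 + 0.0432 + 0.0040 = 0.1278
Σp_1ᵢ² = 0.19² + 0.27² + 0.09² + 0.05² + 0.11² + 0.27² + 0.02² = 0.0361 + 0.0729 + 0.0081 + 0.0025 + 0.0121 + 0.0729 + 0.0004 = 0.2050
Σp_2ᵢ² = 0.16² + 0.04² + 0.27² + 0.06² + 0.11² + 0.16² + 0.20² = 0.0256 + 0.0016 + 0.0729 + 0.0036 + 0.0121 + 0.0256 + 0.0400 = 0.1814
O = 0.1278 / √(0.2050 × 0.1814) = 0.1278 / 0.192839 = 0.66273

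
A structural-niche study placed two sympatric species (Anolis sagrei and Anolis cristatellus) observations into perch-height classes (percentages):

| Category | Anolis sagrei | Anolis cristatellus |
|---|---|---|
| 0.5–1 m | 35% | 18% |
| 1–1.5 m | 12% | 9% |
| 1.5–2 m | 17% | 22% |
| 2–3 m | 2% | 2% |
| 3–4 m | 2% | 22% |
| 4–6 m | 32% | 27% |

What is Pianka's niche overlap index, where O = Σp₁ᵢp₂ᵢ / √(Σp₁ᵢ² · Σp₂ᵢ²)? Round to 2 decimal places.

0.85

Convert percentages to proportions (divide by 100).
Σ p₁ᵢp₂ᵢ = 0.0630 + 0.0108 + 0.0374 + 0.0004 + 0.0044 + 0.0864 = 0.2024
Σp_1ᵢ² = 0.35² + 0.12² + 0.17² + 0.02² + 0.02² + 0.32² = 0.1225 + 0.0144 + 0.0289 + 0.0004 + 0.0004 + 0.1024 = 0.2690
Σp_2ᵢ² = 0.18² + 0.09² + 0.22² + 0.02² + 0.22² + 0.27² = 0.0324 + 0.0081 + 0.0484 + 0.0004 + 0.0484 + 0.0729 = 0.2106
O = 0.2024 / √(0.2690 × 0.2106) = 0.2024 / 0.23802 = 0.8503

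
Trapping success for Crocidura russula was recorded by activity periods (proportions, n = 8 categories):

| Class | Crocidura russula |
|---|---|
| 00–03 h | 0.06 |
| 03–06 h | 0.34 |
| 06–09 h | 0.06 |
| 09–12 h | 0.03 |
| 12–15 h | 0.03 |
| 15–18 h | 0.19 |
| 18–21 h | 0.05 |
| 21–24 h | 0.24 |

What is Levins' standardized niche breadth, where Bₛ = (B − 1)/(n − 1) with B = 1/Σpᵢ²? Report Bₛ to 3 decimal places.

Σpᵢ² = 0.06² + 0.34² + 0.06² + 0.03² + 0.03² + 0.19² + 0.05² + 0.24² = 0.0036 + 0.1156 + 0.0036 + 0.0009 + 0.0009 + 0.0361 + 0.0025 + 0.0576 = 0.2208
B = 1 / 0.2208 = 4.52899
Bₛ = (B − 1)/(n − 1) = (4.52899 − 1)/(8 − 1) = 3.52899/7 = 0.50414

0.504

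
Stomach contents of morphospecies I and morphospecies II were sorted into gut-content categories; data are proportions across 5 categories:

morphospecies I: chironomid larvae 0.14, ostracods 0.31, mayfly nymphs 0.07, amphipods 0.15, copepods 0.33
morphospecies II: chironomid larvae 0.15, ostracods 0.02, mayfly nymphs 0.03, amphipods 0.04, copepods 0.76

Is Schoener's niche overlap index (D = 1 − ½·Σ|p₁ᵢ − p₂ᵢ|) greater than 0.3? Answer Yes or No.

Yes

Σ|p₁ᵢ − p₂ᵢ| = 0.01 + 0.29 + 0.04 + 0.11 + 0.43 = 0.88
D = 1 − ½ × 0.88 = 1 − 0.440 = 0.5600
D = 0.5600 > 0.3 → Yes.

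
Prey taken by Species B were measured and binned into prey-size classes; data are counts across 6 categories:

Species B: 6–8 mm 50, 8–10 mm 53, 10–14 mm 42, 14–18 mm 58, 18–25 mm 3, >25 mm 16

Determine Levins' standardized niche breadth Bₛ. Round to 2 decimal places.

Proportions for Species B (n=222): 50/222=0.2252, 53/222=0.2387, 42/222=0.1892, 58/222=0.2613, 3/222=0.0135, 16/222=0.0721
Σpᵢ² = 0.2252² + 0.2387² + 0.1892² + 0.2613² + 0.0135² + 0.0721² = 0.050715 + 0.056978 + 0.035797 + 0.068278 + 0.000182 + 0.005198 = 0.217148
B = 1 / 0.217148 = 4.6052
Bₛ = (B − 1)/(n − 1) = (4.6052 − 1)/(6 − 1) = 3.6052/5 = 0.7210

0.72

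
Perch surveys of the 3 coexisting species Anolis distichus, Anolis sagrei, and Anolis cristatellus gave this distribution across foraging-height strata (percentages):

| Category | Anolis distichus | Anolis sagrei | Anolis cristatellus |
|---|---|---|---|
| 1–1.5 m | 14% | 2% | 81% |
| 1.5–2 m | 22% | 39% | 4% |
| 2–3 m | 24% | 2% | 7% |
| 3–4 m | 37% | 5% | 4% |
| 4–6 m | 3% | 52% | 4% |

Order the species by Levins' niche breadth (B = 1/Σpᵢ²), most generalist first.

Anolis distichus > Anolis sagrei > Anolis cristatellus

Convert percentages to proportions (divide by 100).
Σp_distᵢ² = 0.14² + 0.22² + 0.24² + 0.37² + 0.03² = 0.0196 + 0.0484 + 0.0576 + 0.1369 + 0.0009 = 0.2634
B_dist = 1 / 0.2634 = 3.7965
Σp_sagrᵢ² = 0.02² + 0.39² + 0.02² + 0.05² + 0.52² = 0.0004 + 0.1521 + 0.0004 + 0.0025 + 0.2704 = 0.4258
B_sagr = 1 / 0.4258 = 2.3485
Σp_crisᵢ² = 0.81² + 0.04² + 0.07² + 0.04² + 0.04² = 0.6561 + 0.0016 + 0.0049 + 0.0016 + 0.0016 = 0.6658
B_cris = 1 / 0.6658 = 1.5020
Ranking by B (broadest → narrowest): Anolis distichus (3.80) > Anolis sagrei (2.35) > Anolis cristatellus (1.50)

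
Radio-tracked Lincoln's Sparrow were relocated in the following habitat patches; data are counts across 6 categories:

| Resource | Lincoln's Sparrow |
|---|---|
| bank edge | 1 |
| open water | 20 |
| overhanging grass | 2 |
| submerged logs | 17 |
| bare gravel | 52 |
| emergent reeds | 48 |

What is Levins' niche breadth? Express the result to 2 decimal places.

3.44

Proportions for Lincoln's Sparrow (n=140): 1/140=0.0071, 20/140=0.1429, 2/140=0.0143, 17/140=0.1214, 52/140=0.3714, 48/140=0.3429
Σpᵢ² = 0.0071² + 0.1429² + 0.0143² + 0.1214² + 0.3714² + 0.3429² = 0.000050 + 0.020420 + 0.000204 + 0.014738 + 0.137938 + 0.117580 = 0.290930
B = 1 / 0.290930 = 3.4373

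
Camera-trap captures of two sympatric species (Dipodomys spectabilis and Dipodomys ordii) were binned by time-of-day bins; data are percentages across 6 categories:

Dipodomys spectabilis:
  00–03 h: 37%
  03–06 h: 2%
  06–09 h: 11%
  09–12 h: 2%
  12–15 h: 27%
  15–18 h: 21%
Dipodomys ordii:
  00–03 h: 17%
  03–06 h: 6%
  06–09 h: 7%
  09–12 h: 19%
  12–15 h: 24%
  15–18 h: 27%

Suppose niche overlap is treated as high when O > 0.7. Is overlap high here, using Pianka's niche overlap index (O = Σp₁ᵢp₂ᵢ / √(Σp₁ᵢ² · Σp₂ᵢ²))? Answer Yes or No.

Convert percentages to proportions (divide by 100).
Σ p₁ᵢp₂ᵢ = 0.0629 + 0.0012 + 0.0077 + 0.0038 + 0.0648 + 0.0567 = 0.1971
Σp_1ᵢ² = 0.37² + 0.02² + 0.11² + 0.02² + 0.27² + 0.21² = 0.1369 + 0.0004 + 0.0121 + 0.0004 + 0.0729 + 0.0441 = 0.2668
Σp_2ᵢ² = 0.17² + 0.06² + 0.07² + 0.19² + 0.24² + 0.27² = 0.0289 + 0.0036 + 0.0049 + 0.0361 + 0.0576 + 0.0729 = 0.2040
O = 0.1971 / √(0.2668 × 0.2040) = 0.1971 / 0.23330 = 0.8448
O = 0.8448 > 0.7 → Yes.

Yes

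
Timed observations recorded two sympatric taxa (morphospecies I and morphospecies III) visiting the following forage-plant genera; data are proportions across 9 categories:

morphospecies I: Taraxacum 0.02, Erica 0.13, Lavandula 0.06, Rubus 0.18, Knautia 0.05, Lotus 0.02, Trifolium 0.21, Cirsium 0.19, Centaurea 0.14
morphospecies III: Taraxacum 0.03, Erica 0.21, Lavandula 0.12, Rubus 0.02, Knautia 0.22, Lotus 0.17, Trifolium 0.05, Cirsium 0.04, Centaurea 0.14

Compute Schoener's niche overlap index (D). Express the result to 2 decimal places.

0.53

Σ|p₁ᵢ − p₂ᵢ| = 0.01 + 0.08 + 0.06 + 0.16 + 0.17 + 0.15 + 0.16 + 0.15 + 0.00 = 0.94
D = 1 − ½ × 0.94 = 1 − 0.470 = 0.5300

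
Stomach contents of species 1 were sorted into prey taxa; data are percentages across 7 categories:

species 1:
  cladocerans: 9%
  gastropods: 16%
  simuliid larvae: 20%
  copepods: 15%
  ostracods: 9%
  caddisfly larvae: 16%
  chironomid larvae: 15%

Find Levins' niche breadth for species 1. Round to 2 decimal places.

6.56

Convert percentages to proportions (divide by 100).
Σpᵢ² = 0.09² + 0.16² + 0.20² + 0.15² + 0.09² + 0.16² + 0.15² = 0.0081 + 0.0256 + 0.0400 + 0.0225 + 0.0081 + 0.0256 + 0.0225 = 0.1524
B = 1 / 0.1524 = 6.5617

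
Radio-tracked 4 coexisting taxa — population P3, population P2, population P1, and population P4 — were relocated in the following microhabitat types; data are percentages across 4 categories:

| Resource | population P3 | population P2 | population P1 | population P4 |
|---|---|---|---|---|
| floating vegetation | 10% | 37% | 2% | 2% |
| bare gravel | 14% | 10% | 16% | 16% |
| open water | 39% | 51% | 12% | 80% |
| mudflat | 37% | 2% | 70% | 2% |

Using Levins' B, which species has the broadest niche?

Convert percentages to proportions (divide by 100).
Σp_P3ᵢ² = 0.10² + 0.14² + 0.39² + 0.37² = 0.0100 + 0.0196 + 0.1521 + 0.1369 = 0.3186
B_P3 = 1 / 0.3186 = 3.1387
Σp_P2ᵢ² = 0.37² + 0.10² + 0.51² + 0.02² = 0.1369 + 0.0100 + 0.2601 + 0.0004 = 0.4074
B_P2 = 1 / 0.4074 = 2.4546
Σp_P1ᵢ² = 0.02² + 0.16² + 0.12² + 0.70² = 0.0004 + 0.0256 + 0.0144 + 0.4900 = 0.5304
B_P1 = 1 / 0.5304 = 1.8854
Σp_P4ᵢ² = 0.02² + 0.16² + 0.80² + 0.02² = 0.0004 + 0.0256 + 0.6400 + 0.0004 = 0.6664
B_P4 = 1 / 0.6664 = 1.5006
Highest B → broadest niche (most generalist): population P3 (B = 3.14).

population P3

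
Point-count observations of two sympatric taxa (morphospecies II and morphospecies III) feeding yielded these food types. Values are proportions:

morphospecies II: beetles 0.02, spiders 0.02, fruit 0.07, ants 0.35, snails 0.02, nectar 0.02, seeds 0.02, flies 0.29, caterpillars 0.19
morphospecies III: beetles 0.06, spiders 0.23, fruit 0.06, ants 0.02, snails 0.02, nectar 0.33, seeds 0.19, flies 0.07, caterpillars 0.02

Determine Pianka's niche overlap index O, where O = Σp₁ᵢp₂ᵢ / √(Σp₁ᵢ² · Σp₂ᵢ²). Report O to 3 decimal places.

0.226

Σ p₁ᵢp₂ᵢ = 0.0012 + 0.0046 + 0.0042 + 0.0070 + 0.0004 + 0.0066 + 0.0038 + 0.0203 + 0.0038 = 0.0519
Σp_1ᵢ² = 0.02² + 0.02² + 0.07² + 0.35² + 0.02² + 0.02² + 0.02² + 0.29² + 0.19² = 0.0004 + 0.0004 + 0.0049 + 0.1225 + 0.0004 + 0.0004 + 0.0004 + 0.0841 + 0.0361 = 0.2496
Σp_2ᵢ² = 0.06² + 0.23² + 0.06² + 0.02² + 0.02² + 0.33² + 0.19² + 0.07² + 0.02² = 0.0036 + 0.0529 + 0.0036 + 0.0004 + 0.0004 + 0.1089 + 0.0361 + 0.0049 + 0.0004 = 0.2112
O = 0.0519 / √(0.2496 × 0.2112) = 0.0519 / 0.229599 = 0.22605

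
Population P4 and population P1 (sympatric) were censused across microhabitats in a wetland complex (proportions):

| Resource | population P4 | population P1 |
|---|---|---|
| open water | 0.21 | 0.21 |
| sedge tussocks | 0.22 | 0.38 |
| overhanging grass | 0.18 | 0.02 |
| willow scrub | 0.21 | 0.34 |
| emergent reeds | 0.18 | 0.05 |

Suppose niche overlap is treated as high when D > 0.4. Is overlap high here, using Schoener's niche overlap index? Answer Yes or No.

Σ|p₁ᵢ − p₂ᵢ| = 0.00 + 0.16 + 0.16 + 0.13 + 0.13 = 0.58
D = 1 − ½ × 0.58 = 1 − 0.290 = 0.7100
D = 0.7100 > 0.4 → Yes.

Yes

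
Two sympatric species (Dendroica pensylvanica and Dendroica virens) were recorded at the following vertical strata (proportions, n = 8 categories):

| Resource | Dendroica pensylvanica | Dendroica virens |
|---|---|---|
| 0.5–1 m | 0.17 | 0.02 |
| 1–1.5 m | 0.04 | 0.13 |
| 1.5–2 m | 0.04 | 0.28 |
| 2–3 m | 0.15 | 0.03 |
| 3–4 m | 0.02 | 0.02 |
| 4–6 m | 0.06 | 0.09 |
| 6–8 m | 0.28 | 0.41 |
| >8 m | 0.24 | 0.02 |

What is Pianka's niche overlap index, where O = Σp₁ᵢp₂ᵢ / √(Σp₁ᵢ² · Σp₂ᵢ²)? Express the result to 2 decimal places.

Σ p₁ᵢp₂ᵢ = 0.0034 + 0.0052 + 0.0112 + 0.0045 + 0.0004 + 0.0054 + 0.1148 + 0.0048 = 0.1497
Σp_1ᵢ² = 0.17² + 0.04² + 0.04² + 0.15² + 0.02² + 0.06² + 0.28² + 0.24² = 0.0289 + 0.0016 + 0.0016 + 0.0225 + 0.0004 + 0.0036 + 0.0784 + 0.0576 = 0.1946
Σp_2ᵢ² = 0.02² + 0.13² + 0.28² + 0.03² + 0.02² + 0.09² + 0.41² + 0.02² = 0.0004 + 0.0169 + 0.0784 + 0.0009 + 0.0004 + 0.0081 + 0.1681 + 0.0004 = 0.2736
O = 0.1497 / √(0.1946 × 0.2736) = 0.1497 / 0.23074 = 0.6488

0.65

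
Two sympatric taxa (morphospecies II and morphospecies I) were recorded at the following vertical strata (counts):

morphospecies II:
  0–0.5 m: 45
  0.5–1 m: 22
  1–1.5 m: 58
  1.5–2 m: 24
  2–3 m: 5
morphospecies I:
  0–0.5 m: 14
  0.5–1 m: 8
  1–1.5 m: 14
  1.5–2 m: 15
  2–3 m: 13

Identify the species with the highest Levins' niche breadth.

Proportions for morphospecies II (n=154): 45/154=0.2922, 22/154=0.1429, 58/154=0.3766, 24/154=0.1558, 5/154=0.0325
Proportions for morphospecies I (n=64): 14/64=0.2188, 8/64=0.1250, 14/64=0.2188, 15/64=0.2344, 13/64=0.2031
Σp_IIᵢ² = 0.2922² + 0.1429² + 0.3766² + 0.1558² + 0.0325² = 0.085381 + 0.020420 + 0.141828 + 0.024274 + 0.001056 = 0.272959
B_II = 1 / 0.272959 = 3.6636
Σp_Iᵢ² = 0.2188² + 0.1250² + 0.2188² + 0.2344² + 0.2031² = 0.047873 + 0.015625 + 0.047873 + 0.054943 + 0.041250 = 0.207564
B_I = 1 / 0.207564 = 4.8178
Highest B → broadest niche (most generalist): morphospecies I (B = 4.82).

morphospecies I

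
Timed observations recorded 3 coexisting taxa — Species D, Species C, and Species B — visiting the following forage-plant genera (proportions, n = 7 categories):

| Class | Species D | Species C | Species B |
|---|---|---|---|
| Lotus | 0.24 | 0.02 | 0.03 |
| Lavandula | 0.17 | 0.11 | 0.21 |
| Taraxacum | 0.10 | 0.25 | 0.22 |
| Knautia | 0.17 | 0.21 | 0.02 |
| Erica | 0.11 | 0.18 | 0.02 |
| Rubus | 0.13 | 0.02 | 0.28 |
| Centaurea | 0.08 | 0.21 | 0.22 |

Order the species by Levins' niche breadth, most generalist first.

Species D > Species C > Species B

Σp_Dᵢ² = 0.24² + 0.17² + 0.10² + 0.17² + 0.11² + 0.13² + 0.08² = 0.0576 + 0.0289 + 0.0100 + 0.0289 + 0.0121 + 0.0169 + 0.0064 = 0.1608
B_D = 1 / 0.1608 = 6.2189
Σp_Cᵢ² = 0.02² + 0.11² + 0.25² + 0.21² + 0.18² + 0.02² + 0.21² = 0.0004 + 0.0121 + 0.0625 + 0.0441 + 0.0324 + 0.0004 + 0.0441 = 0.1960
B_C = 1 / 0.1960 = 5.1020
Σp_Bᵢ² = 0.03² + 0.21² + 0.22² + 0.02² + 0.02² + 0.28² + 0.22² = 0.0009 + 0.0441 + 0.0484 + 0.0004 + 0.0004 + 0.0784 + 0.0484 = 0.2210
B_B = 1 / 0.2210 = 4.5249
Ranking by B (broadest → narrowest): Species D (6.22) > Species C (5.10) > Species B (4.52)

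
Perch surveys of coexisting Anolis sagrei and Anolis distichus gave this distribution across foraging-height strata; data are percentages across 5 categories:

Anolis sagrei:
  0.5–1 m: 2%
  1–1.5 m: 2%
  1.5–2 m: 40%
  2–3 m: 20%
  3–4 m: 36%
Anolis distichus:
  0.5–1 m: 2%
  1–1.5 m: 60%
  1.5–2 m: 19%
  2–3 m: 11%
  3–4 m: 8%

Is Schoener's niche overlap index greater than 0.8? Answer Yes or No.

Convert percentages to proportions (divide by 100).
Σ|p₁ᵢ − p₂ᵢ| = 0.00 + 0.58 + 0.21 + 0.09 + 0.28 = 1.16
D = 1 − ½ × 1.16 = 1 − 0.580 = 0.4200
D = 0.4200 < 0.8 → No.

No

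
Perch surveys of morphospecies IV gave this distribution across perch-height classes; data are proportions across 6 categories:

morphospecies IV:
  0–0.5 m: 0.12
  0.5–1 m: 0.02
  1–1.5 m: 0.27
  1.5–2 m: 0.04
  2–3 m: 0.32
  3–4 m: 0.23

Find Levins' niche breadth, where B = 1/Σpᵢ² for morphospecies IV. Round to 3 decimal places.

4.088

Σpᵢ² = 0.12² + 0.02² + 0.27² + 0.04² + 0.32² + 0.23² = 0.0144 + 0.0004 + 0.0729 + 0.0016 + 0.1024 + 0.0529 = 0.2446
B = 1 / 0.2446 = 4.08831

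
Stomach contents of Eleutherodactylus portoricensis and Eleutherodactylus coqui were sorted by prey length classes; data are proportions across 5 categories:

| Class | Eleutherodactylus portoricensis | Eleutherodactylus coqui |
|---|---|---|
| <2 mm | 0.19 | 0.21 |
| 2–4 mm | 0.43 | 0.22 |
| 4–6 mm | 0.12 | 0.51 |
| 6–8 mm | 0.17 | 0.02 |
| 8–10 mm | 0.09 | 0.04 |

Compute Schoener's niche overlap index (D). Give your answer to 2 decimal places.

0.59

Σ|p₁ᵢ − p₂ᵢ| = 0.02 + 0.21 + 0.39 + 0.15 + 0.05 = 0.82
D = 1 − ½ × 0.82 = 1 − 0.410 = 0.5900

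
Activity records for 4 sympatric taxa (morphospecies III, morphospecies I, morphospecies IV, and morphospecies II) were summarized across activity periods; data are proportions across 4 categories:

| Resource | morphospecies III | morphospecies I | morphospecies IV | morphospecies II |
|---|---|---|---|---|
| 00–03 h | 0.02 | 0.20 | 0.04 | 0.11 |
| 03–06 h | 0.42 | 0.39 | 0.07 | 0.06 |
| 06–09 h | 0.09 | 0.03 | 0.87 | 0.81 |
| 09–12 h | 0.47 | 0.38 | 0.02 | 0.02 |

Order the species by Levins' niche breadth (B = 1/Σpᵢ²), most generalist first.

Σp_IIIᵢ² = 0.02² + 0.42² + 0.09² + 0.47² = 0.0004 + 0.1764 + 0.0081 + 0.2209 = 0.4058
B_III = 1 / 0.4058 = 2.4643
Σp_Iᵢ² = 0.20² + 0.39² + 0.03² + 0.38² = 0.0400 + 0.1521 + 0.0009 + 0.1444 = 0.3374
B_I = 1 / 0.3374 = 2.9638
Σp_IVᵢ² = 0.04² + 0.07² + 0.87² + 0.02² = 0.0016 + 0.0049 + 0.7569 + 0.0004 = 0.7638
B_IV = 1 / 0.7638 = 1.3092
Σp_IIᵢ² = 0.11² + 0.06² + 0.81² + 0.02² = 0.0121 + 0.0036 + 0.6561 + 0.0004 = 0.6722
B_II = 1 / 0.6722 = 1.4877
Ranking by B (broadest → narrowest): morphospecies I (2.96) > morphospecies III (2.46) > morphospecies II (1.49) > morphospecies IV (1.31)

morphospecies I > morphospecies III > morphospecies II > morphospecies IV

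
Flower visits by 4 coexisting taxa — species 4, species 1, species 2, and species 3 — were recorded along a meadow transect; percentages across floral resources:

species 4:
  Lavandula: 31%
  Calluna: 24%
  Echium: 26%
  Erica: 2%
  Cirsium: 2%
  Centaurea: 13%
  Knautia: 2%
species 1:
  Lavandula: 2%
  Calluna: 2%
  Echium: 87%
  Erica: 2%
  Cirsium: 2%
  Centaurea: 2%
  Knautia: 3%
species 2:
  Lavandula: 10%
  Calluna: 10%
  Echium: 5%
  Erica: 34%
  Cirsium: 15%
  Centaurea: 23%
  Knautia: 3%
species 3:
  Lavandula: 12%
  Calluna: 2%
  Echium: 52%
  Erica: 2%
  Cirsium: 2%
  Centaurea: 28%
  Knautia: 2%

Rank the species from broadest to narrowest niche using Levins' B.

Convert percentages to proportions (divide by 100).
Σp_4ᵢ² = 0.31² + 0.24² + 0.26² + 0.02² + 0.02² + 0.13² + 0.02² = 0.0961 + 0.0576 + 0.0676 + 0.0004 + 0.0004 + 0.0169 + 0.0004 = 0.2394
B_4 = 1 / 0.2394 = 4.1771
Σp_1ᵢ² = 0.02² + 0.02² + 0.87² + 0.02² + 0.02² + 0.02² + 0.03² = 0.0004 + 0.0004 + 0.7569 + 0.0004 + 0.0004 + 0.0004 + 0.0009 = 0.7598
B_1 = 1 / 0.7598 = 1.3161
Σp_2ᵢ² = 0.10² + 0.10² + 0.05² + 0.34² + 0.15² + 0.23² + 0.03² = 0.0100 + 0.0100 + 0.0025 + 0.1156 + 0.0225 + 0.0529 + 0.0009 = 0.2144
B_2 = 1 / 0.2144 = 4.6642
Σp_3ᵢ² = 0.12² + 0.02² + 0.52² + 0.02² + 0.02² + 0.28² + 0.02² = 0.0144 + 0.0004 + 0.2704 + 0.0004 + 0.0004 + 0.0784 + 0.0004 = 0.3648
B_3 = 1 / 0.3648 = 2.7412
Ranking by B (broadest → narrowest): species 2 (4.66) > species 4 (4.18) > species 3 (2.74) > species 1 (1.32)

species 2 > species 4 > species 3 > species 1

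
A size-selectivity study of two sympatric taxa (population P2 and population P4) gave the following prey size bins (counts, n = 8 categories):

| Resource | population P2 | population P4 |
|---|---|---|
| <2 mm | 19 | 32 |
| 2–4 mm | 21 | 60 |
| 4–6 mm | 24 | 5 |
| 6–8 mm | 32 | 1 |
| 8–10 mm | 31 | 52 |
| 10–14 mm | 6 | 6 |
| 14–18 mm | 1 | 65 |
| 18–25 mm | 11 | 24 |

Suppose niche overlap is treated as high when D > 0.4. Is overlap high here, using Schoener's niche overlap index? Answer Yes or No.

Yes

Proportions for population P2 (n=145): 19/145=0.1310, 21/145=0.1448, 24/145=0.1655, 32/145=0.2207, 31/145=0.2138, 6/145=0.0414, 1/145=0.0069, 11/145=0.0759
Proportions for population P4 (n=245): 32/245=0.1306, 60/245=0.2449, 5/245=0.0204, 1/245=0.0041, 52/245=0.2122, 6/245=0.0245, 65/245=0.2653, 24/245=0.0980
Σ|p₁ᵢ − p₂ᵢ| = 0.0004 + 0.1001 + 0.1451 + 0.2166 + 0.0016 + 0.0169 + 0.2584 + 0.0221 = 0.7612
D = 1 − ½ × 0.7612 = 1 − 0.38060 = 0.61940
D = 0.61940 > 0.4 → Yes.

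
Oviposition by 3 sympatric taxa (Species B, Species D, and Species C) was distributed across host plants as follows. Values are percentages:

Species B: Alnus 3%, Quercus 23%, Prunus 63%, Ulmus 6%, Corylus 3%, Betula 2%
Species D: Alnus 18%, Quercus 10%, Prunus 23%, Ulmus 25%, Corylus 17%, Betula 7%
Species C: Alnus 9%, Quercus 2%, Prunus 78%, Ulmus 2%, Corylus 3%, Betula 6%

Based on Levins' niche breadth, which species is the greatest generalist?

Convert percentages to proportions (divide by 100).
Σp_Bᵢ² = 0.03² + 0.23² + 0.63² + 0.06² + 0.03² + 0.02² = 0.0009 + 0.0529 + 0.3969 + 0.0036 + 0.0009 + 0.0004 = 0.4556
B_B = 1 / 0.4556 = 2.1949
Σp_Dᵢ² = 0.18² + 0.10² + 0.23² + 0.25² + 0.17² + 0.07² = 0.0324 + 0.0100 + 0.0529 + 0.0625 + 0.0289 + 0.0049 = 0.1916
B_D = 1 / 0.1916 = 5.2192
Σp_Cᵢ² = 0.09² + 0.02² + 0.78² + 0.02² + 0.03² + 0.06² = 0.0081 + 0.0004 + 0.6084 + 0.0004 + 0.0009 + 0.0036 = 0.6218
B_C = 1 / 0.6218 = 1.6082
Highest B → broadest niche (most generalist): Species D (B = 5.22).

Species D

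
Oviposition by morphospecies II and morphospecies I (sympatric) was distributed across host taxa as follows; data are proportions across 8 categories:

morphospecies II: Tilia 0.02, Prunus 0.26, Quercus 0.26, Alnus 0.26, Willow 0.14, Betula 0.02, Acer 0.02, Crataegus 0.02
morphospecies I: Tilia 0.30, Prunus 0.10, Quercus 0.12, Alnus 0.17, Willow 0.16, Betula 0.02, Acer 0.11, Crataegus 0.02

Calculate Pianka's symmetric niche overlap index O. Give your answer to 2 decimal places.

Σ p₁ᵢp₂ᵢ = 0.0060 + 0.0260 + 0.0312 + 0.0442 + 0.0224 + 0.0004 + 0.0022 + 0.0004 = 0.1328
Σp_1ᵢ² = 0.02² + 0.26² + 0.26² + 0.26² + 0.14² + 0.02² + 0.02² + 0.02² = 0.0004 + 0.0676 + 0.0676 + 0.0676 + 0.0196 + 0.0004 + 0.0004 + 0.0004 = 0.2240
Σp_2ᵢ² = 0.30² + 0.10² + 0.12² + 0.17² + 0.16² + 0.02² + 0.11² + 0.02² = 0.0900 + 0.0100 + 0.0144 + 0.0289 + 0.0256 + 0.0004 + 0.0121 + 0.0004 = 0.1818
O = 0.1328 / √(0.2240 × 0.1818) = 0.1328 / 0.20180 = 0.6581

0.66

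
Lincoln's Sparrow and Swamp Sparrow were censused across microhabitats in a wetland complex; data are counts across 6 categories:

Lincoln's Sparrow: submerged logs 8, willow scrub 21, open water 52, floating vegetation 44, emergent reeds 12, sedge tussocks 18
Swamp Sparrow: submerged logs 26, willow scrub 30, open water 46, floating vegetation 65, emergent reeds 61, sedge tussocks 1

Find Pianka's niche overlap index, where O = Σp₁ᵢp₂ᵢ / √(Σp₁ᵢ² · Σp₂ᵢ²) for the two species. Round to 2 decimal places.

0.85

Proportions for Lincoln's Sparrow (n=155): 8/155=0.0516, 21/155=0.1355, 52/155=0.3355, 44/155=0.2839, 12/155=0.0774, 18/155=0.1161
Proportions for Swamp Sparrow (n=229): 26/229=0.1135, 30/229=0.1310, 46/229=0.2009, 65/229=0.2838, 61/229=0.2664, 1/229=0.0044
Σ p₁ᵢp₂ᵢ = 0.005857 + 0.017751 + 0.067402 + 0.080571 + 0.020619 + 0.000511 = 0.192711
Σp_1ᵢ² = 0.0516² + 0.1355² + 0.3355² + 0.2839² + 0.0774² + 0.1161² = 0.002663 + 0.018360 + 0.112560 + 0.080599 + 0.005991 + 0.013479 = 0.233652
Σp_2ᵢ² = 0.1135² + 0.1310² + 0.2009² + 0.2838² + 0.2664² + 0.0044² = 0.012882 + 0.017161 + 0.040361 + 0.080542 + 0.070969 + 0.000019 = 0.221934
O = 0.192711 / √(0.233652 × 0.221934) = 0.192711 / 0.2277176 = 0.8463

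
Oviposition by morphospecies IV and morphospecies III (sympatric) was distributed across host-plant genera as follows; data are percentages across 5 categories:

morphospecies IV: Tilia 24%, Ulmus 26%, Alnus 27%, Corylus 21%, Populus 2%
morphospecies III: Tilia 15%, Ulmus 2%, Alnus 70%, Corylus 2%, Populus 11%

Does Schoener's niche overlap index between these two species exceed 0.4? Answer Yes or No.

Yes

Convert percentages to proportions (divide by 100).
Σ|p₁ᵢ − p₂ᵢ| = 0.09 + 0.24 + 0.43 + 0.19 + 0.09 = 1.04
D = 1 − ½ × 1.04 = 1 − 0.520 = 0.4800
D = 0.4800 > 0.4 → Yes.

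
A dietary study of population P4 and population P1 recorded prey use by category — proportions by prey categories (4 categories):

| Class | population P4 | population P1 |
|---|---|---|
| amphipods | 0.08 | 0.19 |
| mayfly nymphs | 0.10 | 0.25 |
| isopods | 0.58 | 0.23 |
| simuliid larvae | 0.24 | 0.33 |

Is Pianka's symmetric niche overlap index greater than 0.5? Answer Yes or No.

Σ p₁ᵢp₂ᵢ = 0.0152 + 0.0250 + 0.1334 + 0.0792 = 0.2528
Σp_1ᵢ² = 0.08² + 0.10² + 0.58² + 0.24² = 0.0064 + 0.0100 + 0.3364 + 0.0576 = 0.4104
Σp_2ᵢ² = 0.19² + 0.25² + 0.23² + 0.33² = 0.0361 + 0.0625 + 0.0529 + 0.1089 = 0.2604
O = 0.2528 / √(0.4104 × 0.2604) = 0.2528 / 0.32691 = 0.7733
O = 0.7733 > 0.5 → Yes.

Yes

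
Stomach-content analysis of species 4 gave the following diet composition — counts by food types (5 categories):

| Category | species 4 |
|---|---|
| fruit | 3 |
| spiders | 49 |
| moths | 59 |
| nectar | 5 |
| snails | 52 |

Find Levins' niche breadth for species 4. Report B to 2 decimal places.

3.27

Proportions for species 4 (n=168): 3/168=0.0179, 49/168=0.2917, 59/168=0.3512, 5/168=0.0298, 52/168=0.3095
Σpᵢ² = 0.0179² + 0.2917² + 0.3512² + 0.0298² + 0.3095² = 0.000320 + 0.085089 + 0.123341 + 0.000888 + 0.095790 = 0.305428
B = 1 / 0.305428 = 3.2741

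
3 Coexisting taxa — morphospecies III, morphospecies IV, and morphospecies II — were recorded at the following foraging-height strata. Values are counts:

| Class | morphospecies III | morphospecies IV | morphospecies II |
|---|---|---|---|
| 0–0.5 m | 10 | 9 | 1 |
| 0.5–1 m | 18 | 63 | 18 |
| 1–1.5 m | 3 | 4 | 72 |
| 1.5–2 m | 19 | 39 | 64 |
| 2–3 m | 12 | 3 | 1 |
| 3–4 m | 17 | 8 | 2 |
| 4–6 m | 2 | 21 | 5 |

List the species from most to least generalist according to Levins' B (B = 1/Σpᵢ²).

morphospecies III > morphospecies IV > morphospecies II

Proportions for morphospecies III (n=81): 10/81=0.1235, 18/81=0.2222, 3/81=0.0370, 19/81=0.2346, 12/81=0.1481, 17/81=0.2099, 2/81=0.0247
Proportions for morphospecies IV (n=147): 9/147=0.0612, 63/147=0.4286, 4/147=0.0272, 39/147=0.2653, 3/147=0.0204, 8/147=0.0544, 21/147=0.1429
Proportions for morphospecies II (n=163): 1/163=0.0061, 18/163=0.1104, 72/163=0.4417, 64/163=0.3926, 1/163=0.0061, 2/163=0.0123, 5/163=0.0307
Σp_IIIᵢ² = 0.1235² + 0.2222² + 0.0370² + 0.2346² + 0.1481² + 0.2099² + 0.0247² = 0.015252 + 0.049373 + 0.001369 + 0.055037 + 0.021934 + 0.044058 + 0.000610 = 0.187633
B_III = 1 / 0.187633 = 5.3296
Σp_IVᵢ² = 0.0612² + 0.4286² + 0.0272² + 0.2653² + 0.0204² + 0.0544² + 0.1429² = 0.003745 + 0.183698 + 0.000740 + 0.070384 + 0.000416 + 0.002959 + 0.020420 = 0.282362
B_IV = 1 / 0.282362 = 3.5416
Σp_IIᵢ² = 0.0061² + 0.1104² + 0.4417² + 0.3926² + 0.0061² + 0.0123² + 0.0307² = 0.000037 + 0.012188 + 0.195099 + 0.154135 + 0.000037 + 0.000151 + 0.000942 = 0.362589
B_II = 1 / 0.362589 = 2.7579
Ranking by B (broadest → narrowest): morphospecies III (5.33) > morphospecies IV (3.54) > morphospecies II (2.76)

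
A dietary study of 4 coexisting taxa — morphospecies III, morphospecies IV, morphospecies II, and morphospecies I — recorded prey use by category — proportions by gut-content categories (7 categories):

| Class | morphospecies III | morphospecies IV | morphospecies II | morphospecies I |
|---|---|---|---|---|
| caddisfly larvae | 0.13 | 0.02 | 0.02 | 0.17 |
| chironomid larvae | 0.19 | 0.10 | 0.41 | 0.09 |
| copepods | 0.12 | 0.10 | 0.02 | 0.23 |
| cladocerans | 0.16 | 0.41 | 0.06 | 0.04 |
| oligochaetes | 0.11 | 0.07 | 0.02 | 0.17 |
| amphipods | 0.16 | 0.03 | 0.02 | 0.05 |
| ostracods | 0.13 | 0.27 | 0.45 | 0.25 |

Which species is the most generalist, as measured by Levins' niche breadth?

morphospecies III

Σp_IIIᵢ² = 0.13² + 0.19² + 0.12² + 0.16² + 0.11² + 0.16² + 0.13² = 0.0169 + 0.0361 + 0.0144 + 0.0256 + 0.0121 + 0.0256 + 0.0169 = 0.1476
B_III = 1 / 0.1476 = 6.7751
Σp_IVᵢ² = 0.02² + 0.10² + 0.10² + 0.41² + 0.07² + 0.03² + 0.27² = 0.0004 + 0.0100 + 0.0100 + 0.1681 + 0.0049 + 0.0009 + 0.0729 = 0.2672
B_IV = 1 / 0.2672 = 3.7425
Σp_IIᵢ² = 0.02² + 0.41² + 0.02² + 0.06² + 0.02² + 0.02² + 0.45² = 0.0004 + 0.1681 + 0.0004 + 0.0036 + 0.0004 + 0.0004 + 0.2025 = 0.3758
B_II = 1 / 0.3758 = 2.6610
Σp_Iᵢ² = 0.17² + 0.09² + 0.23² + 0.04² + 0.17² + 0.05² + 0.25² = 0.0289 + 0.0081 + 0.0529 + 0.0016 + 0.0289 + 0.0025 + 0.0625 = 0.1854
B_I = 1 / 0.1854 = 5.3937
Highest B → broadest niche (most generalist): morphospecies III (B = 6.78).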